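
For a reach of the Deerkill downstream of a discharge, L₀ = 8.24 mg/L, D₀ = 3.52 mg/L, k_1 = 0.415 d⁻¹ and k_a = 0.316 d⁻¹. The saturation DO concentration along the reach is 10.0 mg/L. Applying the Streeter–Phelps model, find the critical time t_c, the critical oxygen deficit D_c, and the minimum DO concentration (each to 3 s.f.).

With k_a/k_1 = 0.7614 and 1 − D₀(k_a−k_1)/(k_1 L₀) = 1.102,
t_c = ln(0.7614 × 1.102) / (0.316 − 0.415) = ln(0.8390) / -0.09900 = -0.1755/-0.09900 = 1.773 d.
D_c = (k_1/k_a) L₀ e^(−k_1 t_c) = (0.415/0.316) × 8.24 × e^(−0.415×1.773) = 1.313 × 8.24 × 0.4792 = 5.186 mg/L.
Minimum DO = C_s − D_c = 10.0 − 5.186 = 4.814 mg/L.

t_c ≈ 1.77 d; D_c ≈ 5.19 mg/L; min DO ≈ 4.81 mg/L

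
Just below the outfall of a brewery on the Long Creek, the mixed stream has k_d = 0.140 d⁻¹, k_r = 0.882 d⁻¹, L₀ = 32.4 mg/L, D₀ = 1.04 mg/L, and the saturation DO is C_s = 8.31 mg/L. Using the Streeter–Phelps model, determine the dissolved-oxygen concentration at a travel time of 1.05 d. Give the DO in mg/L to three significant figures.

DO ≈ 5.04 mg/L

k_d L₀/(k_r−k_d) = 0.140×32.4/(0.882−0.140) = 4.536/0.7420 = 6.113 mg/L.
e^(−k_d t) = e^(−0.140×1.050) = 0.8633; e^(−k_r t) = e^(−0.882×1.050) = 0.3961.
D = 6.113 × (0.8633 − 0.3961) + 1.04 × 0.3961 = 2.856 + 0.4119 = 3.268 mg/L.
DO = C_s − D = 8.31 − 3.268 = 5.042 mg/L.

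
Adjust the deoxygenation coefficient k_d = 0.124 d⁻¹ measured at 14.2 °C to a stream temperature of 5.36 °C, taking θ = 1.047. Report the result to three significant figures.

k_d(T₂) = k_d(T₁) · θ^(T₂−T₁) = 0.124 × 1.047^(5.36−14.2)
= 0.124 × 1.047^-8.84 = 0.124 × 0.6663 = 0.08262 d⁻¹.

k_d ≈ 0.0826 d⁻¹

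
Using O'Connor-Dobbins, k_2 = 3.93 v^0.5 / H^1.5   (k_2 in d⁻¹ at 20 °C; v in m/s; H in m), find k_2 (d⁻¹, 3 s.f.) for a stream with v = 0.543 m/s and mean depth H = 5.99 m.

k_2 = 3.93 × 0.543^0.5 / 5.99^1.5 = 3.93 × 0.7369 / 14.66 = 0.1975 d⁻¹.

k_2 ≈ 0.198 d⁻¹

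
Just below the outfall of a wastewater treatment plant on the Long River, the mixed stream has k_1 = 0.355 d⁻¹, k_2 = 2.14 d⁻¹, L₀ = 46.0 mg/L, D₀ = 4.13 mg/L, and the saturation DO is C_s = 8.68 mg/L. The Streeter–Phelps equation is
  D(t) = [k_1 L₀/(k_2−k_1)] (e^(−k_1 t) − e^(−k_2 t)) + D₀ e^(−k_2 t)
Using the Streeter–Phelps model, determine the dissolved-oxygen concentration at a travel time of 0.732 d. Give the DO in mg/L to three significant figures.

DO ≈ 2.67 mg/L

k_1 L₀/(k_2−k_1) = 0.355×46.0/(2.14−0.355) = 16.33/1.785 = 9.148 mg/L.
e^(−k_1 t) = e^(−0.355×0.7320) = 0.7712; e^(−k_2 t) = e^(−2.14×0.7320) = 0.2088.
D = 9.148 × (0.7712 − 0.2088) + 4.13 × 0.2088 = 5.145 + 0.8623 = 6.007 mg/L.
DO = C_s − D = 8.68 − 6.007 = 2.673 mg/L.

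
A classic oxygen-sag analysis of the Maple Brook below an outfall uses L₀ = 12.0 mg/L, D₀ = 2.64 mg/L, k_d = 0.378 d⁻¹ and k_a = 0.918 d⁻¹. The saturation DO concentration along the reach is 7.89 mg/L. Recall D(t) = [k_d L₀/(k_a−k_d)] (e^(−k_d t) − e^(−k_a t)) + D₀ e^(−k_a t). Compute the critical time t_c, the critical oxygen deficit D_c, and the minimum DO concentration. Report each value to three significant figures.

t_c ≈ 0.944 d; D_c ≈ 3.46 mg/L; min DO ≈ 4.43 mg/L

At the critical point dD/dt = 0, so k_d L₀ e^(−k_d t) = k_a D. Substituting D(t) from the Streeter–Phelps equation and solving for t gives
t_c = ln[(k_a/k_d)(1 − D₀(k_a−k_d)/(k_d L₀))] / (k_a−k_d).
Here k_a−k_d = 0.5400 d⁻¹ and 1 − D₀(k_a−k_d)/(k_d L₀) = 1 − 2.64×0.5400/(0.378×12.0) = 0.6857, so
t_c = ln(2.429 × 0.6857) / 0.5400 = 0.5100 / 0.5400 = 0.9445 d.
L(t_c) = L₀ e^(−k_d t_c) = 12.0 × 0.6998 = 8.397 mg/L, and at the critical point k_a D_c = k_d L, so D_c = (0.378/0.918) × 8.397 = 3.458 mg/L.
Minimum DO = C_s − D_c = 7.89 − 3.458 = 4.432 mg/L.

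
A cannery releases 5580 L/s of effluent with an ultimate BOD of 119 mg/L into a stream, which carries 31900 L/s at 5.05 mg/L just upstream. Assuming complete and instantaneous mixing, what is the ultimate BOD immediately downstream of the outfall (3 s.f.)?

22.0 mg/L

Flow-weighted mixing: C = (Q_r C_r + Q_w C_w)/(Q_r + Q_w)
= (31900×5.05 + 5580×119)/(31900 + 5580) = 825100/37480 = 22.01 mg/L.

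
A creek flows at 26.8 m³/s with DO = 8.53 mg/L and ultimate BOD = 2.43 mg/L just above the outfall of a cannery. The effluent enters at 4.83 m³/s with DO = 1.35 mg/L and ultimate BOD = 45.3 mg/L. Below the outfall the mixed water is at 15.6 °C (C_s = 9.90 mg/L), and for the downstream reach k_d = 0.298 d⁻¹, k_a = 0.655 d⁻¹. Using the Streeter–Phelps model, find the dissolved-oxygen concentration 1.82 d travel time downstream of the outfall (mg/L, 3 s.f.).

Mixed DO = (26.8×8.53 + 4.83×1.35)/(26.8+4.83) = 235.1/31.63 = 7.434 mg/L.
Mixed L₀ = (26.8×2.43 + 4.83×45.3)/(31.63) = 283.9/31.63 = 8.976 mg/L.
Initial deficit D₀ = C_s − DO₀ = 9.90 − 7.434 = 2.466 mg/L.
D(1.82) = [0.298×8.976/(0.655−0.298)](e^(−0.298×1.82) − e^(−0.655×1.82)) + 2.466 e^(−0.655×1.82)
= 7.493 × (0.5814 − 0.3036) + 2.466 × 0.3036 = 2.830 mg/L.
DO = 9.90 − 2.830 = 7.070 mg/L.

DO ≈ 7.07 mg/L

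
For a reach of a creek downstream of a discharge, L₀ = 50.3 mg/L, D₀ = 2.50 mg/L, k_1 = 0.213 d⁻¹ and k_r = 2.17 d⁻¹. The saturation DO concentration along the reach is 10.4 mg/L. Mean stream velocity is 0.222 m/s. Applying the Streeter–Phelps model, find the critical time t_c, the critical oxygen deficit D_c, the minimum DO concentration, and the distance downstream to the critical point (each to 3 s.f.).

t_c ≈ 0.874 d; D_c ≈ 4.10 mg/L; min DO ≈ 6.30 mg/L; x_c ≈ 16.8 km

t_c = [1/(k_r−k_1)] ln[(k_r/k_1)(1 − D₀(k_r−k_1)/(k_1 L₀))]
= [1/(2.17−0.213)] ln[(2.17/0.213)(1 − 2.50×1.957/(0.213×50.3))]
= (1/1.957) ln[10.19 × 0.5434] = 0.5110 × ln(5.536) = 0.5110 × 1.711 = 0.8744 d.
L(t_c) = L₀ e^(−k_1 t_c) = 50.3 × 0.8301 = 41.75 mg/L, and at the critical point k_r D_c = k_1 L, so D_c = (0.213/2.17) × 41.75 = 4.098 mg/L.
Minimum DO = C_s − D_c = 10.4 − 4.098 = 6.302 mg/L.
x_c = v t_c = 0.222 m/s × 0.8744 d × 86400 s/d = 16770 m ≈ 16.8 km.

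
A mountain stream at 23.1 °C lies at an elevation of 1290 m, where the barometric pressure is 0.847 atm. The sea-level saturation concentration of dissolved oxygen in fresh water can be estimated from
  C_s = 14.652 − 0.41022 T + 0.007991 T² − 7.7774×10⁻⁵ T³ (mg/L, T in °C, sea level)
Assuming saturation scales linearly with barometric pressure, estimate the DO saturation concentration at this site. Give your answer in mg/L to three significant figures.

C_s ≈ 7.18 mg/L

At sea level: C_s = 14.652 − 0.41022×23.1 + 0.007991×23.1² − 7.7774×10⁻⁵×23.1³ = 8.481 mg/L.
Pressure correction: C_s' = 8.481 × 0.847 = 7.184 mg/L.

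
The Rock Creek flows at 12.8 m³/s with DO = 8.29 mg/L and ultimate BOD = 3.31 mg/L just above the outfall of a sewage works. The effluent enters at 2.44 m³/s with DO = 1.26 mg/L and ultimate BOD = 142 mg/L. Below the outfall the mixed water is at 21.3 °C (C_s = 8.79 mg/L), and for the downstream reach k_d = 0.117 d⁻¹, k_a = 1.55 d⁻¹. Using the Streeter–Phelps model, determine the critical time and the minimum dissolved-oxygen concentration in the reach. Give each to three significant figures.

t_c ≈ 0.746 d; minimum DO ≈ 7.02 mg/L

Mixed DO = (12.8×8.29 + 2.44×1.26)/(12.8+2.44) = 109.2/15.24 = 7.164 mg/L.
Mixed L₀ = (12.8×3.31 + 2.44×142)/(15.24) = 388.8/15.24 = 25.51 mg/L.
Initial deficit D₀ = C_s − DO₀ = 8.79 − 7.164 = 1.626 mg/L.
t_c = (1/1.433) ln[(1.55/0.117)(1 − 1.626×1.433/(0.117×25.51))] = 0.6978 × ln(2.911) = 0.7455 d.
D_c = (0.117/1.55) × 25.51 × e^(−0.117×0.7455) = 0.07548 × 25.51 × 0.9165 = 1.765 mg/L.
Minimum DO = 8.79 − 1.765 = 7.025 mg/L.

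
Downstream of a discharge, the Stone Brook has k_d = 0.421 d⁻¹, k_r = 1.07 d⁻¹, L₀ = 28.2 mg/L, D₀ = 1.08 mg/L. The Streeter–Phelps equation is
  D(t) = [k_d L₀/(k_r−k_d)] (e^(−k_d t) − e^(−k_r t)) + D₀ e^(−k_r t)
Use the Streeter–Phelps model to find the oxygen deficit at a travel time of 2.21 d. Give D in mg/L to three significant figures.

D ≈ 5.60 mg/L

k_d L₀/(k_r−k_d) = 0.421×28.2/(1.07−0.421) = 11.87/0.6490 = 18.29 mg/L.
e^(−k_d t) = e^(−0.421×2.210) = 0.3944; e^(−k_r t) = e^(−1.07×2.210) = 0.09398.
D = 18.29 × (0.3944 − 0.09398) + 1.08 × 0.09398 = 5.496 + 0.1015 = 5.597 mg/L.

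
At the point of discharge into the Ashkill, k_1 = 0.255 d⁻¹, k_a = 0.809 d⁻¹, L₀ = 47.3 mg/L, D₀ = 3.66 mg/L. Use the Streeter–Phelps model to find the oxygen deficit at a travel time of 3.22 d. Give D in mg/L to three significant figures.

k_1 L₀/(k_a−k_1) = 0.255×47.3/(0.809−0.255) = 12.06/0.5540 = 21.77 mg/L.
e^(−k_1 t) = e^(−0.255×3.220) = 0.4399; e^(−k_a t) = e^(−0.809×3.220) = 0.07390.
D = 21.77 × (0.4399 − 0.07390) + 3.66 × 0.07390 = 7.969 + 0.2705 = 8.240 mg/L.

D ≈ 8.24 mg/L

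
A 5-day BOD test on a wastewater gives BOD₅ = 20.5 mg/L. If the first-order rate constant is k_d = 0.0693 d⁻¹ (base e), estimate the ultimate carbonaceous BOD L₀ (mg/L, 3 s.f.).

BOD₅ = L₀(1 − e^(−5k_d)) ⇒ L₀ = BOD₅ / (1 − e^(−5×0.0693))
= 20.5 / (1 − 0.7072) = 20.5 / 0.2928 = 70.00 mg/L.

L₀ ≈ 70.0 mg/L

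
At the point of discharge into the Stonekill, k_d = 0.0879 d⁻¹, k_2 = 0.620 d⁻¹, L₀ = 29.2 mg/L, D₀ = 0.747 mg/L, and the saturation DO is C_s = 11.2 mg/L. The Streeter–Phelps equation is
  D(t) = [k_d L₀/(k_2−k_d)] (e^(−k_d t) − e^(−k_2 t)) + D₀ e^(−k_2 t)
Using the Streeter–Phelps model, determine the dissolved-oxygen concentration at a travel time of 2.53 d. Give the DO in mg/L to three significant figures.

k_d L₀/(k_2−k_d) = 0.0879×29.2/(0.620−0.0879) = 2.567/0.5321 = 4.824 mg/L.
e^(−k_d t) = e^(−0.0879×2.530) = 0.8006; e^(−k_2 t) = e^(−0.620×2.530) = 0.2083.
D = 4.824 × (0.8006 − 0.2083) + 0.747 × 0.2083 = 2.857 + 0.1556 = 3.013 mg/L.
DO = C_s − D = 11.2 − 3.013 = 8.187 mg/L.

DO ≈ 8.19 mg/L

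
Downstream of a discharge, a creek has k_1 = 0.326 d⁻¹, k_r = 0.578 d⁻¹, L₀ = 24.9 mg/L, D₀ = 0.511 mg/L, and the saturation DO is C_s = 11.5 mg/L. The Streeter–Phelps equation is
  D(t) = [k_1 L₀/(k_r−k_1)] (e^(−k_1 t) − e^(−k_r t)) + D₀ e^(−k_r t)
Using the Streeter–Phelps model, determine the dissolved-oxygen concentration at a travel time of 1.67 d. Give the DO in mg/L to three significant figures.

k_1 L₀/(k_r−k_1) = 0.326×24.9/(0.578−0.326) = 8.117/0.2520 = 32.21 mg/L.
e^(−k_1 t) = e^(−0.326×1.670) = 0.5802; e^(−k_r t) = e^(−0.578×1.670) = 0.3809.
D = 32.21 × (0.5802 − 0.3809) + 0.511 × 0.3809 = 6.420 + 0.1946 = 6.614 mg/L.
DO = C_s − D = 11.5 − 6.614 = 4.886 mg/L.

DO ≈ 4.89 mg/L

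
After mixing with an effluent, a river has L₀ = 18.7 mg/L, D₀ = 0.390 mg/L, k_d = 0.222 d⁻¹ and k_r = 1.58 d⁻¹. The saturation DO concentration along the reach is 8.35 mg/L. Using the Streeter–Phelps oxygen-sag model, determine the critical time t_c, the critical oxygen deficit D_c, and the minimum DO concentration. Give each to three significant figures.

t_c = [1/(k_r−k_d)] ln[(k_r/k_d)(1 − D₀(k_r−k_d)/(k_d L₀))]
= [1/(1.58−0.222)] ln[(1.58/0.222)(1 − 0.390×1.358/(0.222×18.7))]
= (1/1.358) ln[7.117 × 0.8724] = 0.7364 × ln(6.209) = 0.7364 × 1.826 = 1.345 d.
D_c = (k_d/k_r) L₀ e^(−k_d t_c) = (0.222/1.58) × 18.7 × e^(−0.222×1.345) = 0.1405 × 18.7 × 0.7419 = 1.949 mg/L.
Minimum DO = C_s − D_c = 8.35 − 1.949 = 6.401 mg/L.

t_c ≈ 1.34 d; D_c ≈ 1.95 mg/L; min DO ≈ 6.40 mg/L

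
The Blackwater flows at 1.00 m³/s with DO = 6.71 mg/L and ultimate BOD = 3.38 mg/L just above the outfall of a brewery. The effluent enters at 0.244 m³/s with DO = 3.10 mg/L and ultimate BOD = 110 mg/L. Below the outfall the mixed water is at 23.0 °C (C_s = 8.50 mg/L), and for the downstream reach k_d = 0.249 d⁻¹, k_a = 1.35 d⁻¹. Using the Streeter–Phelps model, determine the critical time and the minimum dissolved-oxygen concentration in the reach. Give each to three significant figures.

Mixed DO = (1.00×6.71 + 0.244×3.10)/(1.00+0.244) = 7.466/1.244 = 6.002 mg/L.
Mixed L₀ = (1.00×3.38 + 0.244×110)/(1.244) = 30.22/1.244 = 24.29 mg/L.
Initial deficit D₀ = C_s − DO₀ = 8.50 − 6.002 = 2.498 mg/L.
t_c = (1/1.101) ln[(1.35/0.249)(1 − 2.498×1.101/(0.249×24.29))] = 0.9083 × ln(2.956) = 0.9846 d.
D_c = (0.249/1.35) × 24.29 × e^(−0.249×0.9846) = 0.1844 × 24.29 × 0.7826 = 3.506 mg/L.
Minimum DO = 8.50 − 3.506 = 4.994 mg/L.

t_c ≈ 0.985 d; minimum DO ≈ 4.99 mg/L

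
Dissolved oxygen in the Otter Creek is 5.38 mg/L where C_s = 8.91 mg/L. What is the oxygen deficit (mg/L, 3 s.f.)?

D ≈ 3.53 mg/L

D = C_s − C = 8.91 − 5.38 = 3.53 mg/L.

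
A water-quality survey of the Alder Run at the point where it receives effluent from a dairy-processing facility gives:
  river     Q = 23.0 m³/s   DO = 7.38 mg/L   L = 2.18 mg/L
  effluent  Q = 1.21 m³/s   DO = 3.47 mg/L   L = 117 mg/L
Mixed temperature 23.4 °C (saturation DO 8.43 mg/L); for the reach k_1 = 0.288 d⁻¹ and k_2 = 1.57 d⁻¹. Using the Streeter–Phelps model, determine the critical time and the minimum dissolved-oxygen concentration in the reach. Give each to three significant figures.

t_c ≈ 0.383 d; minimum DO ≈ 7.13 mg/L

Mixed DO = (23.0×7.38 + 1.21×3.47)/(23.0+1.21) = 173.9/24.21 = 7.185 mg/L.
Mixed L₀ = (23.0×2.18 + 1.21×117)/(24.21) = 191.7/24.21 = 7.919 mg/L.
Initial deficit D₀ = C_s − DO₀ = 8.43 − 7.185 = 1.245 mg/L.
t_c = (1/1.282) ln[(1.57/0.288)(1 − 1.245×1.282/(0.288×7.919))] = 0.7800 × ln(1.635) = 0.3834 d.
D_c = (0.288/1.57) × 7.919 × e^(−0.288×0.3834) = 0.1834 × 7.919 × 0.8955 = 1.301 mg/L.
Minimum DO = 8.43 − 1.301 = 7.129 mg/L.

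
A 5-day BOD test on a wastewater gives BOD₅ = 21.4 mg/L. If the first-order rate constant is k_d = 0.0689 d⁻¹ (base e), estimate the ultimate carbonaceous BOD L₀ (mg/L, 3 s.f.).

L₀ ≈ 73.4 mg/L

BOD₅ = L₀(1 − e^(−5k_d)) ⇒ L₀ = BOD₅ / (1 − e^(−5×0.0689))
= 21.4 / (1 − 0.7086) = 21.4 / 0.2914 = 73.43 mg/L.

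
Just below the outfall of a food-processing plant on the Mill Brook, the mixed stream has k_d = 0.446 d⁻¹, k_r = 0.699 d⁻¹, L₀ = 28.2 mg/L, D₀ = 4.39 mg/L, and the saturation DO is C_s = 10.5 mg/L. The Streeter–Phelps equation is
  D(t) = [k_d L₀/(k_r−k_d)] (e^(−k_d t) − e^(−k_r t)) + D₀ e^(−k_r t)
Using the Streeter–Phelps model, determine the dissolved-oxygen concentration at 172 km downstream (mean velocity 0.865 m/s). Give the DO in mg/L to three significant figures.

Travel time t = x/v = 172 km / (0.865 m/s) = 172000 m / 0.865 m/s = 198800 s = 2.301 d.
k_d L₀/(k_r−k_d) = 0.446×28.2/(0.699−0.446) = 12.58/0.2530 = 49.71 mg/L.
e^(−k_d t) = e^(−0.446×2.301) = 0.3583; e^(−k_r t) = e^(−0.699×2.301) = 0.2001.
D = 49.71 × (0.3583 − 0.2001) + 4.39 × 0.2001 = 7.861 + 0.8786 = 8.740 mg/L.
DO = C_s − D = 10.5 − 8.740 = 1.760 mg/L.

DO ≈ 1.76 mg/L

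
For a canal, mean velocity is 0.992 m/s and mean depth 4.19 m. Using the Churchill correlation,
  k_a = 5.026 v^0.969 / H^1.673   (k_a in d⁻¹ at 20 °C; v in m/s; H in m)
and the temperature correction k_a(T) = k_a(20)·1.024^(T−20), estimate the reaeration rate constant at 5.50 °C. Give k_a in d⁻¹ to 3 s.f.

k_a(20) = 5.026 × 0.992^0.969 / 4.19^1.673 = 5.026 × 0.9922 / 10.99 = 0.4538 d⁻¹.
k_a(5.50) = 0.4538 × 1.024^(5.50−20) = 0.4538 × 0.7090 = 0.3218 d⁻¹.

k_a ≈ 0.322 d⁻¹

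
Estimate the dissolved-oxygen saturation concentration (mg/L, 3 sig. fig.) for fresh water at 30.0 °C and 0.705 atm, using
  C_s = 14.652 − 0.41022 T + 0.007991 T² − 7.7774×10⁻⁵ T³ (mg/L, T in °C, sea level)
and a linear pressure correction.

C_s ≈ 5.24 mg/L

At sea level: C_s = 14.652 − 0.41022×30.0 + 0.007991×30.0² − 7.7774×10⁻⁵×30.0³ = 7.437 mg/L.
Pressure correction: C_s' = 7.437 × 0.705 = 5.243 mg/L.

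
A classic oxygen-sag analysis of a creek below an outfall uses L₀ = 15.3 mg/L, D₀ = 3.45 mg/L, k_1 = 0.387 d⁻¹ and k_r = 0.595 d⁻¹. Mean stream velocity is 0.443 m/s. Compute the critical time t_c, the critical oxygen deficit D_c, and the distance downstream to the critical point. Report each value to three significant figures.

At the critical point dD/dt = 0, so k_1 L₀ e^(−k_1 t) = k_r D. Substituting D(t) from the Streeter–Phelps equation and solving for t gives
t_c = ln[(k_r/k_1)(1 − D₀(k_r−k_1)/(k_1 L₀))] / (k_r−k_1).
Here k_r−k_1 = 0.2080 d⁻¹ and 1 − D₀(k_r−k_1)/(k_1 L₀) = 1 − 3.45×0.2080/(0.387×15.3) = 0.8788, so
t_c = ln(1.537 × 0.8788) / 0.2080 = 0.3009 / 0.2080 = 1.447 d.
D_c = (k_1/k_r) L₀ e^(−k_1 t_c) = (0.387/0.595) × 15.3 × e^(−0.387×1.447) = 0.6504 × 15.3 × 0.5712 = 5.685 mg/L.
x_c = v t_c = 0.443 m/s × 1.447 d × 86400 s/d = 55380 m ≈ 55.4 km.

t_c ≈ 1.45 d; D_c ≈ 5.68 mg/L; x_c ≈ 55.4 km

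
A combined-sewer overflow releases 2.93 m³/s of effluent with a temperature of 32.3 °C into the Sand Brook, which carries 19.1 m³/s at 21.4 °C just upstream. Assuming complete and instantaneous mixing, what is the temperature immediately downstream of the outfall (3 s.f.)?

Flow-weighted mixing: C = (Q_r C_r + Q_w C_w)/(Q_r + Q_w)
= (19.1×21.4 + 2.93×32.3)/(19.1 + 2.93) = 503.4/22.03 = 22.85 °C.

22.8 °C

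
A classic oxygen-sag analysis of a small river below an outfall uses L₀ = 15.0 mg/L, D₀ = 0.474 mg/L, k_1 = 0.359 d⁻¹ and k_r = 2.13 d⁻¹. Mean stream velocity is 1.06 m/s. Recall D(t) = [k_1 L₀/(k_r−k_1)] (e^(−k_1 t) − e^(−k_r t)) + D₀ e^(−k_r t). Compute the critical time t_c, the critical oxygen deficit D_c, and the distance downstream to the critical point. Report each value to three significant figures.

With k_r/k_1 = 5.933 and 1 − D₀(k_r−k_1)/(k_1 L₀) = 0.8441,
t_c = ln(5.933 × 0.8441) / (2.13 − 0.359) = ln(5.008) / 1.771 = 1.611/1.771 = 0.9097 d.
L(t_c) = L₀ e^(−k_1 t_c) = 15.0 × 0.7214 = 10.82 mg/L, and at the critical point k_r D_c = k_1 L, so D_c = (0.359/2.13) × 10.82 = 1.824 mg/L.
x_c = v t_c = 1.06 m/s × 0.9097 d × 86400 s/d = 83310 m ≈ 83.3 km.

t_c ≈ 0.910 d; D_c ≈ 1.82 mg/L; x_c ≈ 83.3 km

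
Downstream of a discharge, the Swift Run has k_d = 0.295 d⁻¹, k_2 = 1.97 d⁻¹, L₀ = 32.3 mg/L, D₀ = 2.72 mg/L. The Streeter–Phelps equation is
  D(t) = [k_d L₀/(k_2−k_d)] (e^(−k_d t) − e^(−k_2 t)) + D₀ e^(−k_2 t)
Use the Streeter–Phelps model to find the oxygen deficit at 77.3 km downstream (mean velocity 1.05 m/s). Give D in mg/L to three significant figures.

D ≈ 3.87 mg/L

Travel time t = x/v = 77.3 km / (1.05 m/s) = 77300 m / 1.05 m/s = 73620 s = 0.8521 d.
k_d L₀/(k_2−k_d) = 0.295×32.3/(1.97−0.295) = 9.528/1.675 = 5.689 mg/L.
e^(−k_d t) = e^(−0.295×0.8521) = 0.7777; e^(−k_2 t) = e^(−1.97×0.8521) = 0.1866.
D = 5.689 × (0.7777 − 0.1866) + 2.72 × 0.1866 = 3.363 + 0.5077 = 3.870 mg/L.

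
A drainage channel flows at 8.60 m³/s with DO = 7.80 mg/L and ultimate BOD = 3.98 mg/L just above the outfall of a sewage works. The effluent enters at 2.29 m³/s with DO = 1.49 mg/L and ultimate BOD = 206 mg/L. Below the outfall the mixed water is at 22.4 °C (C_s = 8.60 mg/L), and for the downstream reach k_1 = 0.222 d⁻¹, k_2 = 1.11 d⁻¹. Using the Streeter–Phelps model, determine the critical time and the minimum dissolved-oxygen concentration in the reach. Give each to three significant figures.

t_c ≈ 1.58 d; minimum DO ≈ 2.06 mg/L

Mixed DO = (8.60×7.80 + 2.29×1.49)/(8.60+2.29) = 70.49/10.89 = 6.473 mg/L.
Mixed L₀ = (8.60×3.98 + 2.29×206)/(10.89) = 506.0/10.89 = 46.46 mg/L.
Initial deficit D₀ = C_s − DO₀ = 8.60 − 6.473 = 2.127 mg/L.
t_c = (1/0.8880) ln[(1.11/0.222)(1 − 2.127×0.8880/(0.222×46.46))] = 1.126 × ln(4.084) = 1.585 d.
D_c = (0.222/1.11) × 46.46 × e^(−0.222×1.585) = 0.2000 × 46.46 × 0.7034 = 6.536 mg/L.
Minimum DO = 8.60 − 6.536 = 2.064 mg/L.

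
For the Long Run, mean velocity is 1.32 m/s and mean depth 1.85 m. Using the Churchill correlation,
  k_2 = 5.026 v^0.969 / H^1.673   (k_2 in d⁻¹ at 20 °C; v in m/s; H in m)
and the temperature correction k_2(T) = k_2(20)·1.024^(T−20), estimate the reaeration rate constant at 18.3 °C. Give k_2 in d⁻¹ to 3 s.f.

k_2(20) = 5.026 × 1.32^0.969 / 1.85^1.673 = 5.026 × 1.309 / 2.799 = 2.350 d⁻¹.
k_2(18.3) = 2.350 × 1.024^(18.3−20) = 2.350 × 0.9605 = 2.257 d⁻¹.

k_2 ≈ 2.26 d⁻¹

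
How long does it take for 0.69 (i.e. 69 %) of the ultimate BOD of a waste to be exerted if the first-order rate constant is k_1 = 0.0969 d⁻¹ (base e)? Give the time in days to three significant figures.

y/L₀ = 1 − e^(−k_1 t) = 0.69 ⇒ e^(−k_1 t) = 0.310
t = −ln(0.310) / 0.0969 = 1.171 / 0.0969 = 12.09 d.

t ≈ 12.1 d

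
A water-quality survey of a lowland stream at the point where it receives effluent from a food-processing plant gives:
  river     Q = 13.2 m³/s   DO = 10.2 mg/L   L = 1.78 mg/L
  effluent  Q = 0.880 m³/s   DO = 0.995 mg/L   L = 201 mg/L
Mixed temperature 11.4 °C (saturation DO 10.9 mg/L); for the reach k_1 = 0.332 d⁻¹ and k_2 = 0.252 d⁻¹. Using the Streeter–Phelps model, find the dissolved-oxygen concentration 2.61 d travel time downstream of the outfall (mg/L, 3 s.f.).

Mixed DO = (13.2×10.2 + 0.880×0.995)/(13.2+0.880) = 135.5/14.08 = 9.625 mg/L.
Mixed L₀ = (13.2×1.78 + 0.880×201)/(14.08) = 200.4/14.08 = 14.23 mg/L.
Initial deficit D₀ = C_s − DO₀ = 10.9 − 9.625 = 1.275 mg/L.
D(2.61) = [0.332×14.23/(0.252−0.332)](e^(−0.332×2.61) − e^(−0.252×2.61)) + 1.275 e^(−0.252×2.61)
= -59.06 × (0.4204 − 0.5180) + 1.275 × 0.5180 = 6.426 mg/L.
DO = 10.9 − 6.426 = 4.474 mg/L.

DO ≈ 4.47 mg/L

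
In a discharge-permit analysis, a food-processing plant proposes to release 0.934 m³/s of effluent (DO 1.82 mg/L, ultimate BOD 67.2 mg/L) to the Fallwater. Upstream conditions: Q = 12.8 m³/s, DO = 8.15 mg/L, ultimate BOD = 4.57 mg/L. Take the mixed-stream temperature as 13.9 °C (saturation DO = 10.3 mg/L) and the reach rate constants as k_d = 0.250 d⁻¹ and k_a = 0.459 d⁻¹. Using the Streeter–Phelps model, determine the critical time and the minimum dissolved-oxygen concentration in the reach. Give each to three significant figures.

t_c ≈ 1.57 d; minimum DO ≈ 7.05 mg/L

Mixed DO = (12.8×8.15 + 0.934×1.82)/(12.8+0.934) = 106.0/13.73 = 7.720 mg/L.
Mixed L₀ = (12.8×4.57 + 0.934×67.2)/(13.73) = 121.3/13.73 = 8.829 mg/L.
Initial deficit D₀ = C_s − DO₀ = 10.3 − 7.720 = 2.580 mg/L.
t_c = (1/0.2090) ln[(0.459/0.250)(1 − 2.580×0.2090/(0.250×8.829))] = 4.785 × ln(1.387) = 1.567 d.
D_c = (0.250/0.459) × 8.829 × e^(−0.250×1.567) = 0.5447 × 8.829 × 0.6759 = 3.251 mg/L.
Minimum DO = 10.3 − 3.251 = 7.049 mg/L.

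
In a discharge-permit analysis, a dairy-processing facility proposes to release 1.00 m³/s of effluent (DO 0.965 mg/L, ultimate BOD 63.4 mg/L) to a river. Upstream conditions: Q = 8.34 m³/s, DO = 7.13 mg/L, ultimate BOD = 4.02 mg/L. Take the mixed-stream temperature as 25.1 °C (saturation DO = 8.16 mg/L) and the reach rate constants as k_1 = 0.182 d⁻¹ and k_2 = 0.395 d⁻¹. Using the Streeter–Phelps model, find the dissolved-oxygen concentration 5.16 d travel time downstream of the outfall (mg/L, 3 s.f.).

DO ≈ 5.63 mg/L

Mixed DO = (8.34×7.13 + 1.00×0.965)/(8.34+1.00) = 60.43/9.340 = 6.470 mg/L.
Mixed L₀ = (8.34×4.02 + 1.00×63.4)/(9.340) = 96.93/9.340 = 10.38 mg/L.
Initial deficit D₀ = C_s − DO₀ = 8.16 − 6.470 = 1.690 mg/L.
D(5.16) = [0.182×10.38/(0.395−0.182)](e^(−0.182×5.16) − e^(−0.395×5.16)) + 1.690 e^(−0.395×5.16)
= 8.867 × (0.3910 − 0.1303) + 1.690 × 0.1303 = 2.532 mg/L.
DO = 8.16 − 2.532 = 5.628 mg/L.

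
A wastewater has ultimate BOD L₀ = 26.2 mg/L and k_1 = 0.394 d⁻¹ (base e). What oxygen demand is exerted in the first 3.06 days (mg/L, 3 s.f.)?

y_t = L₀(1 − e^(−k_1 t)) = 26.2 × (1 − e^(−0.394×3.06))
= 26.2 × (1 − 0.2995) = 26.2 × 0.7005 = 18.35 mg/L.

y ≈ 18.4 mg/L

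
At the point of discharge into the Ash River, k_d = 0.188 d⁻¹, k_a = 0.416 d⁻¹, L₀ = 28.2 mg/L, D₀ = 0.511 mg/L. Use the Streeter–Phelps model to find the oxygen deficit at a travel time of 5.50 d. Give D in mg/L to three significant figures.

D ≈ 5.96 mg/L

k_d L₀/(k_a−k_d) = 0.188×28.2/(0.416−0.188) = 5.302/0.2280 = 23.25 mg/L.
e^(−k_d t) = e^(−0.188×5.500) = 0.3556; e^(−k_a t) = e^(−0.416×5.500) = 0.1015.
D = 23.25 × (0.3556 − 0.1015) + 0.511 × 0.1015 = 5.909 + 0.05185 = 5.961 mg/L.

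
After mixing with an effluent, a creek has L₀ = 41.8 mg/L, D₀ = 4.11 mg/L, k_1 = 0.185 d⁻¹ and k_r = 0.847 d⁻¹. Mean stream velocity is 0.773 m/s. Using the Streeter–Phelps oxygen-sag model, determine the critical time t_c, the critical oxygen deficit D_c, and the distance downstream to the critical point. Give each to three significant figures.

With k_r/k_1 = 4.578 and 1 − D₀(k_r−k_1)/(k_1 L₀) = 0.6482,
t_c = ln(4.578 × 0.6482) / (0.847 − 0.185) = ln(2.967) / 0.6620 = 1.088/0.6620 = 1.643 d.
D_c = (k_1/k_r) L₀ e^(−k_1 t_c) = (0.185/0.847) × 41.8 × e^(−0.185×1.643) = 0.2184 × 41.8 × 0.7379 = 6.737 mg/L.
x_c = v t_c = 0.773 m/s × 1.643 d × 86400 s/d = 109700 m ≈ 110 km.

t_c ≈ 1.64 d; D_c ≈ 6.74 mg/L; x_c ≈ 110 km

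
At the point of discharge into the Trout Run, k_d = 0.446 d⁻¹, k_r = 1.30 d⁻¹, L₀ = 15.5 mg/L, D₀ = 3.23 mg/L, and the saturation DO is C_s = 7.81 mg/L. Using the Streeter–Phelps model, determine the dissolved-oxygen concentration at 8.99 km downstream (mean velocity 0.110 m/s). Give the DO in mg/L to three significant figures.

Travel time t = x/v = 8.99 km / (0.110 m/s) = 8990 m / 0.110 m/s = 81730 s = 0.9459 d.
k_d L₀/(k_r−k_d) = 0.446×15.5/(1.30−0.446) = 6.913/0.8540 = 8.095 mg/L.
e^(−k_d t) = e^(−0.446×0.9459) = 0.6558; e^(−k_r t) = e^(−1.30×0.9459) = 0.2924.
D = 8.095 × (0.6558 − 0.2924) + 3.23 × 0.2924 = 2.942 + 0.9444 = 3.886 mg/L.
DO = C_s − D = 7.81 − 3.886 = 3.924 mg/L.

DO ≈ 3.92 mg/L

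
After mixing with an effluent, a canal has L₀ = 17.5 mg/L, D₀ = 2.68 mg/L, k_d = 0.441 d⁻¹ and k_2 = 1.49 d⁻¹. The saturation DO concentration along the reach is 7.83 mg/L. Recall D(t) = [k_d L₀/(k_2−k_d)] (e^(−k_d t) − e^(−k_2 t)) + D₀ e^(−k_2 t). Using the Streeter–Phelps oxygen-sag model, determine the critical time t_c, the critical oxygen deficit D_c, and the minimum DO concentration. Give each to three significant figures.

t_c ≈ 0.729 d; D_c ≈ 3.76 mg/L; min DO ≈ 4.07 mg/L

t_c = [1/(k_2−k_d)] ln[(k_2/k_d)(1 − D₀(k_2−k_d)/(k_d L₀))]
= [1/(1.49−0.441)] ln[(1.49/0.441)(1 − 2.68×1.049/(0.441×17.5))]
= (1/1.049) ln[3.379 × 0.6357] = 0.9533 × ln(2.148) = 0.9533 × 0.7645 = 0.7288 d.
D_c = (k_d/k_2) L₀ e^(−k_d t_c) = (0.441/1.49) × 17.5 × e^(−0.441×0.7288) = 0.2960 × 17.5 × 0.7251 = 3.756 mg/L.
Minimum DO = C_s − D_c = 7.83 − 3.756 = 4.074 mg/L.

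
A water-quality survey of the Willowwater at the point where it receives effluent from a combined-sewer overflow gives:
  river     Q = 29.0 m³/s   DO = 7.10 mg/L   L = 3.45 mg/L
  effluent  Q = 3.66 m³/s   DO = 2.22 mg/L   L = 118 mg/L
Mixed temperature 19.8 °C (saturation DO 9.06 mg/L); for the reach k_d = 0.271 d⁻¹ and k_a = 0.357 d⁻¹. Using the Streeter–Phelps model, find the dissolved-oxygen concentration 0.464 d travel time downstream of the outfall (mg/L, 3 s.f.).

Mixed DO = (29.0×7.10 + 3.66×2.22)/(29.0+3.66) = 214.0/32.66 = 6.553 mg/L.
Mixed L₀ = (29.0×3.45 + 3.66×118)/(32.66) = 531.9/32.66 = 16.29 mg/L.
Initial deficit D₀ = C_s − DO₀ = 9.06 − 6.553 = 2.507 mg/L.
D(0.464) = [0.271×16.29/(0.357−0.271)](e^(−0.271×0.464) − e^(−0.357×0.464)) + 2.507 e^(−0.357×0.464)
= 51.32 × (0.8818 − 0.8473) + 2.507 × 0.8473 = 3.895 mg/L.
DO = 9.06 − 3.895 = 5.165 mg/L.

DO ≈ 5.17 mg/L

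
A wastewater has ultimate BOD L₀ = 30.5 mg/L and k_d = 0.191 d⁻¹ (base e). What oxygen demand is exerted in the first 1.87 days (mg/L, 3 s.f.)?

y_t = L₀(1 − e^(−k_d t)) = 30.5 × (1 − e^(−0.191×1.87))
= 30.5 × (1 − 0.6997) = 30.5 × 0.3003 = 9.161 mg/L.

y ≈ 9.16 mg/L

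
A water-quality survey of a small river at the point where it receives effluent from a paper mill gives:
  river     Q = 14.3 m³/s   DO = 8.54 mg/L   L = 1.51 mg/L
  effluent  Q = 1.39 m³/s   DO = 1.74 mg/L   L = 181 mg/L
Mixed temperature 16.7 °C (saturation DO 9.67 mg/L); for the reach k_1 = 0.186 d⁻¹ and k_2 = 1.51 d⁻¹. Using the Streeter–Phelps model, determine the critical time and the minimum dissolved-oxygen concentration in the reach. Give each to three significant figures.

t_c ≈ 0.651 d; minimum DO ≈ 7.77 mg/L

Mixed DO = (14.3×8.54 + 1.39×1.74)/(14.3+1.39) = 124.5/15.69 = 7.938 mg/L.
Mixed L₀ = (14.3×1.51 + 1.39×181)/(15.69) = 273.2/15.69 = 17.41 mg/L.
Initial deficit D₀ = C_s − DO₀ = 9.67 − 7.938 = 1.732 mg/L.
t_c = (1/1.324) ln[(1.51/0.186)(1 − 1.732×1.324/(0.186×17.41))] = 0.7553 × ln(2.368) = 0.6512 d.
D_c = (0.186/1.51) × 17.41 × e^(−0.186×0.6512) = 0.1232 × 17.41 × 0.8859 = 1.900 mg/L.
Minimum DO = 9.67 − 1.900 = 7.770 mg/L.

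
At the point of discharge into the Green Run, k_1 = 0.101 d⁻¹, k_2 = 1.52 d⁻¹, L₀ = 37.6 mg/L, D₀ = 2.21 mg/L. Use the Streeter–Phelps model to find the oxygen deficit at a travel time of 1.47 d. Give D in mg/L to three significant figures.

D ≈ 2.26 mg/L

k_1 L₀/(k_2−k_1) = 0.101×37.6/(1.52−0.101) = 3.798/1.419 = 2.676 mg/L.
e^(−k_1 t) = e^(−0.101×1.470) = 0.8620; e^(−k_2 t) = e^(−1.52×1.470) = 0.1071.
D = 2.676 × (0.8620 − 0.1071) + 2.21 × 0.1071 = 2.020 + 0.2366 = 2.257 mg/L.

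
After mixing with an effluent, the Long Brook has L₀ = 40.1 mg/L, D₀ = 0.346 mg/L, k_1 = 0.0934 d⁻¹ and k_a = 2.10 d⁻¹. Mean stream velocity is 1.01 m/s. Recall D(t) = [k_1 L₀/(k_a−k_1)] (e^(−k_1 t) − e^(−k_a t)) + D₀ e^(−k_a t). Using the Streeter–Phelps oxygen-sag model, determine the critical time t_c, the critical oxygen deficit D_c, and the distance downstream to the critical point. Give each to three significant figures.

t_c ≈ 1.45 d; D_c ≈ 1.56 mg/L; x_c ≈ 126 km

t_c = [1/(k_a−k_1)] ln[(k_a/k_1)(1 − D₀(k_a−k_1)/(k_1 L₀))]
= [1/(2.10−0.0934)] ln[(2.10/0.0934)(1 − 0.346×2.007/(0.0934×40.1))]
= (1/2.007) ln[22.48 × 0.8146] = 0.4984 × ln(18.32) = 0.4984 × 2.908 = 1.449 d.
D_c = (k_1/k_a) L₀ e^(−k_1 t_c) = (0.0934/2.10) × 40.1 × e^(−0.0934×1.449) = 0.04448 × 40.1 × 0.8734 = 1.558 mg/L.
x_c = v t_c = 1.01 m/s × 1.449 d × 86400 s/d = 126500 m ≈ 126 km.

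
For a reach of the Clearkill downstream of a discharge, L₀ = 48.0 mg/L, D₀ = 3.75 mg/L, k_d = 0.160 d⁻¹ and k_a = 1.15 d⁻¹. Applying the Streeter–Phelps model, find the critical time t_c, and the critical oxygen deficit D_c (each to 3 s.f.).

With k_a/k_d = 7.187 and 1 − D₀(k_a−k_d)/(k_d L₀) = 0.5166,
t_c = ln(7.187 × 0.5166) / (1.15 − 0.160) = ln(3.713) / 0.9900 = 1.312/0.9900 = 1.325 d.
D_c = (k_d/k_a) L₀ e^(−k_d t_c) = (0.160/1.15) × 48.0 × e^(−0.160×1.325) = 0.1391 × 48.0 × 0.8090 = 5.402 mg/L.

t_c ≈ 1.33 d; D_c ≈ 5.40 mg/L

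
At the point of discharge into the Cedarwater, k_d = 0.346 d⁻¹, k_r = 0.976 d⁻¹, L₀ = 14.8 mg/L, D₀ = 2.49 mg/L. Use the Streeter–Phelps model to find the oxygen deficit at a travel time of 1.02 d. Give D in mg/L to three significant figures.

D ≈ 3.63 mg/L

k_d L₀/(k_r−k_d) = 0.346×14.8/(0.976−0.346) = 5.121/0.6300 = 8.128 mg/L.
e^(−k_d t) = e^(−0.346×1.020) = 0.7026; e^(−k_r t) = e^(−0.976×1.020) = 0.3695.
D = 8.128 × (0.7026 − 0.3695) + 2.49 × 0.3695 = 2.708 + 0.9201 = 3.628 mg/L.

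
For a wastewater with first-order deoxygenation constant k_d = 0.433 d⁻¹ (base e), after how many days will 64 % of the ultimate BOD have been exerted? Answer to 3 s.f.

y/L₀ = 1 − e^(−k_d t) = 0.64 ⇒ e^(−k_d t) = 0.360
t = −ln(0.360) / 0.433 = 1.022 / 0.433 = 2.359 d.

t ≈ 2.36 d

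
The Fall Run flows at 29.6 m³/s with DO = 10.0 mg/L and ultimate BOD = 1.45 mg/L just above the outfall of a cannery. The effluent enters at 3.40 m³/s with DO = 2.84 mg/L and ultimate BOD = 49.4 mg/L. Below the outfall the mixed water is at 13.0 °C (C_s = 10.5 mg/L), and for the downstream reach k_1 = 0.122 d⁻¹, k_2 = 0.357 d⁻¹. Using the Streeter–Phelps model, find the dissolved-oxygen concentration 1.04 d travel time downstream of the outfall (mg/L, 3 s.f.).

DO ≈ 9.01 mg/L

Mixed DO = (29.6×10.0 + 3.40×2.84)/(29.6+3.40) = 305.7/33.00 = 9.262 mg/L.
Mixed L₀ = (29.6×1.45 + 3.40×49.4)/(33.00) = 210.9/33.00 = 6.390 mg/L.
Initial deficit D₀ = C_s − DO₀ = 10.5 − 9.262 = 1.238 mg/L.
D(1.04) = [0.122×6.390/(0.357−0.122)](e^(−0.122×1.04) − e^(−0.357×1.04)) + 1.238 e^(−0.357×1.04)
= 3.318 × (0.8808 − 0.6899) + 1.238 × 0.6899 = 1.487 mg/L.
DO = 10.5 − 1.487 = 9.013 mg/L.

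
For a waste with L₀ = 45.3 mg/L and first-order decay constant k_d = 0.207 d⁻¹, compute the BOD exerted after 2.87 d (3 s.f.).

y_t = L₀(1 − e^(−k_d t)) = 45.3 × (1 − e^(−0.207×2.87))
= 45.3 × (1 − 0.5521) = 45.3 × 0.4479 = 20.29 mg/L.

y ≈ 20.3 mg/L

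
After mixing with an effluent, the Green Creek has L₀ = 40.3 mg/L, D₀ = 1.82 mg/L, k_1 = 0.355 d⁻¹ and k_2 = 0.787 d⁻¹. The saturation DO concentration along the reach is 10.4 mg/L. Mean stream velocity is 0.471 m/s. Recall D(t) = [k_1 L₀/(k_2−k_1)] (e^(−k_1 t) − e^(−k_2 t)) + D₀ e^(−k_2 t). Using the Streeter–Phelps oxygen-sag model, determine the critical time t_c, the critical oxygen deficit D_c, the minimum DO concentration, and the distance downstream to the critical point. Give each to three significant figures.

t_c ≈ 1.71 d; D_c ≈ 9.90 mg/L; min DO ≈ 0.501 mg/L; x_c ≈ 69.7 km

t_c = [1/(k_2−k_1)] ln[(k_2/k_1)(1 − D₀(k_2−k_1)/(k_1 L₀))]
= [1/(0.787−0.355)] ln[(0.787/0.355)(1 − 1.82×0.4320/(0.355×40.3))]
= (1/0.4320) ln[2.217 × 0.9450] = 2.315 × ln(2.095) = 2.315 × 0.7396 = 1.712 d.
D_c = (k_1/k_2) L₀ e^(−k_1 t_c) = (0.355/0.787) × 40.3 × e^(−0.355×1.712) = 0.4511 × 40.3 × 0.5446 = 9.899 mg/L.
Minimum DO = C_s − D_c = 10.4 − 9.899 = 0.5005 mg/L.
x_c = v t_c = 0.471 m/s × 1.712 d × 86400 s/d = 69670 m ≈ 69.7 km.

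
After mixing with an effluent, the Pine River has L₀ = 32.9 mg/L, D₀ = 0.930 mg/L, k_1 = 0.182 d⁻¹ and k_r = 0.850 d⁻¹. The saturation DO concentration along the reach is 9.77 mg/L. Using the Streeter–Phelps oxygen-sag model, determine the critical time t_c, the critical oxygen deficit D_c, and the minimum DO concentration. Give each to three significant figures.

t_c ≈ 2.14 d; D_c ≈ 4.77 mg/L; min DO ≈ 5.00 mg/L

t_c = [1/(k_r−k_1)] ln[(k_r/k_1)(1 − D₀(k_r−k_1)/(k_1 L₀))]
= [1/(0.850−0.182)] ln[(0.850/0.182)(1 − 0.930×0.6680/(0.182×32.9))]
= (1/0.6680) ln[4.670 × 0.8962] = 1.497 × ln(4.186) = 1.497 × 1.432 = 2.143 d.
L(t_c) = L₀ e^(−k_1 t_c) = 32.9 × 0.6770 = 22.27 mg/L, and at the critical point k_r D_c = k_1 L, so D_c = (0.182/0.850) × 22.27 = 4.769 mg/L.
Minimum DO = C_s − D_c = 9.77 − 4.769 = 5.001 mg/L.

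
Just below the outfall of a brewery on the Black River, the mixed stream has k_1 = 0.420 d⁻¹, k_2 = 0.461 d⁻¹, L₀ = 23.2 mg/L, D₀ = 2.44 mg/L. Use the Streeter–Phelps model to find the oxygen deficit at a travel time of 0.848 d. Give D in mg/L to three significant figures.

k_1 L₀/(k_2−k_1) = 0.420×23.2/(0.461−0.420) = 9.744/0.04100 = 237.7 mg/L.
e^(−k_1 t) = e^(−0.420×0.8480) = 0.7004; e^(−k_2 t) = e^(−0.461×0.8480) = 0.6764.
D = 237.7 × (0.7004 − 0.6764) + 2.44 × 0.6764 = 5.688 + 1.650 = 7.338 mg/L.

D ≈ 7.34 mg/L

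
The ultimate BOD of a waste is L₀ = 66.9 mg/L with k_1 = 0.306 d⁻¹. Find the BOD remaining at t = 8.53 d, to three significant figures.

L_t = L₀ e^(−k_1 t) = 66.9 × e^(−0.306×8.53) = 66.9 × 0.07352 = 4.919 mg/L.

L ≈ 4.92 mg/L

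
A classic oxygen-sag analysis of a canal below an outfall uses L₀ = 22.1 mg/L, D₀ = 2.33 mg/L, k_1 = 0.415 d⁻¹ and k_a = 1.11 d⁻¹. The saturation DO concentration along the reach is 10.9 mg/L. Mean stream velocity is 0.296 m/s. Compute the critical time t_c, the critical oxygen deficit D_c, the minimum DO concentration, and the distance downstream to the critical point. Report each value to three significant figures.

t_c ≈ 1.14 d; D_c ≈ 5.16 mg/L; min DO ≈ 5.74 mg/L; x_c ≈ 29.1 km

At the critical point dD/dt = 0, so k_1 L₀ e^(−k_1 t) = k_a D. Substituting D(t) from the Streeter–Phelps equation and solving for t gives
t_c = ln[(k_a/k_1)(1 − D₀(k_a−k_1)/(k_1 L₀))] / (k_a−k_1).
Here k_a−k_1 = 0.6950 d⁻¹ and 1 − D₀(k_a−k_1)/(k_1 L₀) = 1 − 2.33×0.6950/(0.415×22.1) = 0.8234, so
t_c = ln(2.675 × 0.8234) / 0.6950 = 0.7896 / 0.6950 = 1.136 d.
D_c = (k_1/k_a) L₀ e^(−k_1 t_c) = (0.415/1.11) × 22.1 × e^(−0.415×1.136) = 0.3739 × 22.1 × 0.6241 = 5.157 mg/L.
Minimum DO = C_s − D_c = 10.9 − 5.157 = 5.743 mg/L.
x_c = v t_c = 0.296 m/s × 1.136 d × 86400 s/d = 29050 m ≈ 29.1 km.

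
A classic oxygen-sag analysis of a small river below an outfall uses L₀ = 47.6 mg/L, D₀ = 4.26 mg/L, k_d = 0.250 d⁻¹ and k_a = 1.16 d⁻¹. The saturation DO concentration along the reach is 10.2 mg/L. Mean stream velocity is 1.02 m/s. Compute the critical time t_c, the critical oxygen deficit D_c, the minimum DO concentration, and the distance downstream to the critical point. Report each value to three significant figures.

At the critical point dD/dt = 0, so k_d L₀ e^(−k_d t) = k_a D. Substituting D(t) from the Streeter–Phelps equation and solving for t gives
t_c = ln[(k_a/k_d)(1 − D₀(k_a−k_d)/(k_d L₀))] / (k_a−k_d).
Here k_a−k_d = 0.9100 d⁻¹ and 1 − D₀(k_a−k_d)/(k_d L₀) = 1 − 4.26×0.9100/(0.250×47.6) = 0.6742, so
t_c = ln(4.640 × 0.6742) / 0.9100 = 1.141 / 0.9100 = 1.253 d.
D_c = (k_d/k_a) L₀ e^(−k_d t_c) = (0.250/1.16) × 47.6 × e^(−0.250×1.253) = 0.2155 × 47.6 × 0.7310 = 7.499 mg/L.
Minimum DO = C_s − D_c = 10.2 − 7.499 = 2.701 mg/L.
x_c = v t_c = 1.02 m/s × 1.253 d × 86400 s/d = 110500 m ≈ 110 km.

t_c ≈ 1.25 d; D_c ≈ 7.50 mg/L; min DO ≈ 2.70 mg/L; x_c ≈ 110 km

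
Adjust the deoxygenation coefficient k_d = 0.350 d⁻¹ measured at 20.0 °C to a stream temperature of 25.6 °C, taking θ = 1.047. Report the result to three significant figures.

k_d(T₂) = k_d(T₁) · θ^(T₂−T₁) = 0.350 × 1.047^(25.6−20.0)
= 0.350 × 1.047^5.60 = 0.350 × 1.293 = 0.4527 d⁻¹.

k_d ≈ 0.453 d⁻¹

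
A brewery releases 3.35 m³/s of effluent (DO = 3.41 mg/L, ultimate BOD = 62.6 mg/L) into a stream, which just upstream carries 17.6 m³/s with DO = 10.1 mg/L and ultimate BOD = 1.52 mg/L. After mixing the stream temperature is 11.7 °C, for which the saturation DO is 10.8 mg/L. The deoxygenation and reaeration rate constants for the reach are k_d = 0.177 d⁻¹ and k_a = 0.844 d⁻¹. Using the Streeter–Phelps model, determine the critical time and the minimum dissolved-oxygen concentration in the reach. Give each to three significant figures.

Mixed DO = (17.6×10.1 + 3.35×3.41)/(17.6+3.35) = 189.2/20.95 = 9.030 mg/L.
Mixed L₀ = (17.6×1.52 + 3.35×62.6)/(20.95) = 236.5/20.95 = 11.29 mg/L.
Initial deficit D₀ = C_s − DO₀ = 10.8 − 9.030 = 1.770 mg/L.
t_c = (1/0.6670) ln[(0.844/0.177)(1 − 1.770×0.6670/(0.177×11.29))] = 1.499 × ln(1.951) = 1.002 d.
D_c = (0.177/0.844) × 11.29 × e^(−0.177×1.002) = 0.2097 × 11.29 × 0.8375 = 1.982 mg/L.
Minimum DO = 10.8 − 1.982 = 8.818 mg/L.

t_c ≈ 1.00 d; minimum DO ≈ 8.82 mg/L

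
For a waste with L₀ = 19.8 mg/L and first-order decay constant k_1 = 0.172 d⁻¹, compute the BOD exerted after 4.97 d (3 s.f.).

y_t = L₀(1 − e^(−k_1 t)) = 19.8 × (1 − e^(−0.172×4.97))
= 19.8 × (1 − 0.4254) = 19.8 × 0.5746 = 11.38 mg/L.

y ≈ 11.4 mg/L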